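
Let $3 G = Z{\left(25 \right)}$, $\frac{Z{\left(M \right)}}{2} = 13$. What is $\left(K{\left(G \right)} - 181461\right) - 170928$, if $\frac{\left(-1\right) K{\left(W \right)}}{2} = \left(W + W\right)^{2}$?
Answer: $- \frac{3176909}{9} \approx -3.5299 \cdot 10^{5}$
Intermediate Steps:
$Z{\left(M \right)} = 26$ ($Z{\left(M \right)} = 2 \cdot 13 = 26$)
$G = \frac{26}{3}$ ($G = \frac{1}{3} \cdot 26 = \frac{26}{3} \approx 8.6667$)
$K{\left(W \right)} = - 8 W^{2}$ ($K{\left(W \right)} = - 2 \left(W + W\right)^{2} = - 2 \left(2 W\right)^{2} = - 2 \cdot 4 W^{2} = - 8 W^{2}$)
$\left(K{\left(G \right)} - 181461\right) - 170928 = \left(- 8 \left(\frac{26}{3}\right)^{2} - 181461\right) - 170928 = \left(\left(-8\right) \frac{676}{9} - 181461\right) - 170928 = \left(- \frac{5408}{9} - 181461\right) - 170928 = - \frac{1638557}{9} - 170928 = - \frac{3176909}{9}$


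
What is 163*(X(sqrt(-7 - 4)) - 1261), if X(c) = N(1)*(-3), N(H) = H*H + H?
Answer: -206521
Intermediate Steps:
N(H) = H + H**2 (N(H) = H**2 + H = H + H**2)
X(c) = -6 (X(c) = (1*(1 + 1))*(-3) = (1*2)*(-3) = 2*(-3) = -6)
163*(X(sqrt(-7 - 4)) - 1261) = 163*(-6 - 1261) = 163*(-1267) = -206521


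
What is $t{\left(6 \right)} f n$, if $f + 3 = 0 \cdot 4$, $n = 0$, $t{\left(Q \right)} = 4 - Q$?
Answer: $0$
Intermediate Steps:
$f = -3$ ($f = -3 + 0 \cdot 4 = -3 + 0 = -3$)
$t{\left(6 \right)} f n = \left(4 - 6\right) \left(-3\right) 0 = \left(-2\right) \left(-3\right) 0 = 6 \cdot 0 = 0$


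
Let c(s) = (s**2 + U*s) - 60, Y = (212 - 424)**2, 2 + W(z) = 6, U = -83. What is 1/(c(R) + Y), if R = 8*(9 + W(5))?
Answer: 1/47068 ≈ 2.1246e-5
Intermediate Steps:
W(z) = 4 (W(z) = -2 + 6 = 4)
R = 104 (R = 8*(9 + 4) = 8*13 = 104)
Y = 44944 (Y = (-212)**2 = 44944)
c(s) = -60 + s**2 - 83*s (c(s) = (s**2 - 83*s) - 60 = -60 + s**2 - 83*s)
1/(c(R) + Y) = 1/((-60 + 104**2 - 83*104) + 44944) = 1/((-60 + 10816 - 8632) + 44944) = 1/(2124 + 44944) = 1/47068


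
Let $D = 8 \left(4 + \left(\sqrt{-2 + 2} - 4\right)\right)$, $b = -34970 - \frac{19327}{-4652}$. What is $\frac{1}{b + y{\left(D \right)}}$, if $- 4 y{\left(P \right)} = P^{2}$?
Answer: $- \frac{4652}{162661113} \approx -2.8599 \cdot 10^{-5}$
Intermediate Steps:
$b = - \frac{162661113}{4652}$ ($b = -34970 - 19327 \left(- \frac{1}{4652}\right) = -34970 - - \frac{19327}{4652} = -34970 + \frac{19327}{4652} = - \frac{162661113}{4652} \approx -34966.0$)
$D = 0$ ($D = 8 \left(4 - \left(4 - \sqrt{0}\right)\right) = 8 \left(4 + \left(0 - 4\right)\right) = 8 \left(4 - 4\right) = 8 \cdot 0 = 0$)
$y{\left(P \right)} = - \frac{P^{2}}{4}$
$\frac{1}{b + y{\left(D \right)}} = \frac{1}{- \frac{162661113}{4652} - \frac{0^{2}}{4}} = \frac{1}{- \frac{162661113}{4652} - 0} = \frac{1}{- \frac{162661113}{4652} + 0} = \frac{1}{- \frac{162661113}{4652}} = - \frac{4652}{162661113}$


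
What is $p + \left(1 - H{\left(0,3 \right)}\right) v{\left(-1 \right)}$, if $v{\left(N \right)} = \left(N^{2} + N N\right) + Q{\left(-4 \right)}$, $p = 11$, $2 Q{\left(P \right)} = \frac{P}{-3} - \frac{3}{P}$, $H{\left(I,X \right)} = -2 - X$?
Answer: $\frac{117}{4} \approx 29.25$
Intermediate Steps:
$Q{\left(P \right)} = - \frac{3}{2 P} - \frac{P}{6}$ ($Q{\left(P \right)} = \frac{\frac{P}{-3} - \frac{3}{P}}{2} = \frac{P \left(- \frac{1}{3}\right) - \frac{3}{P}}{2} = \frac{- \frac{P}{3} - \frac{3}{P}}{2} = \frac{- \frac{3}{P} - \frac{P}{3}}{2} = - \frac{3}{2 P} - \frac{P}{6}$)
$v{\left(N \right)} = \frac{25}{24} + 2 N^{2}$ ($v{\left(N \right)} = \left(N^{2} + N N\right) + \frac{-9 - \left(-4\right)^{2}}{6 \left(-4\right)} = \left(N^{2} + N^{2}\right) + \frac{1}{6} \left(- \frac{1}{4}\right) \left(-9 - 16\right) = 2 N^{2} + \frac{1}{6} \left(- \frac{1}{4}\right) \left(-9 - 16\right) = 2 N^{2} + \frac{1}{6} \left(- \frac{1}{4}\right) \left(-25\right) = 2 N^{2} + \frac{25}{24} = \frac{25}{24} + 2 N^{2}$)
$p + \left(1 - H{\left(0,3 \right)}\right) v{\left(-1 \right)} = 11 + \left(1 - \left(-2 - 3\right)\right) \left(\frac{25}{24} + 2 \left(-1\right)^{2}\right) = 11 + \left(1 - \left(-2 - 3\right)\right) \left(\frac{25}{24} + 2 \cdot 1\right) = 11 + \left(1 - -5\right) \left(\frac{25}{24} + 2\right) = 11 + \left(1 + 5\right) \frac{73}{24} = 11 + 6 \cdot \frac{73}{24} = 11 + \frac{73}{4} = \frac{117}{4}$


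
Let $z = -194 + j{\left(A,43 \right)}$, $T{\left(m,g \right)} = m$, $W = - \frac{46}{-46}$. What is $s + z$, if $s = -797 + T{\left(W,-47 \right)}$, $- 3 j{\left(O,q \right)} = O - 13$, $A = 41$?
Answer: $- \frac{2998}{3} \approx -999.33$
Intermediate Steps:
$j{\left(O,q \right)} = \frac{13}{3} - \frac{O}{3}$ ($j{\left(O,q \right)} = - \frac{O - 13}{3} = - \frac{-13 + O}{3} = \frac{13}{3} - \frac{O}{3}$)
$W = 1$ ($W = \left(-46\right) \left(- \frac{1}{46}\right) = 1$)
$s = -796$ ($s = -797 + 1 = -796$)
$z = - \frac{610}{3}$ ($z = -194 + \left(\frac{13}{3} - \frac{41}{3}\right) = -194 - \frac{28}{3} = - \frac{610}{3} \approx -203.33$)
$s + z = -796 - \frac{610}{3} = - \frac{2998}{3}$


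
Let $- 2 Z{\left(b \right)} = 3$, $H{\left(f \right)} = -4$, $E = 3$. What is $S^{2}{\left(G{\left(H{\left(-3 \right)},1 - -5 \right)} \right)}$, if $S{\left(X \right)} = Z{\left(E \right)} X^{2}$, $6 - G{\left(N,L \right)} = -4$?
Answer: $22500$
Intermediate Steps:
$G{\left(N,L \right)} = 10$ ($G{\left(N,L \right)} = 6 - -4 = 6 + 4 = 10$)
$Z{\left(b \right)} = - \frac{3}{2}$ ($Z{\left(b \right)} = \left(- \frac{1}{2}\right) 3 = - \frac{3}{2}$)
$S{\left(X \right)} = - \frac{3 X^{2}}{2}$
$S^{2}{\left(G{\left(H{\left(-3 \right)},1 - -5 \right)} \right)} = \left(- \frac{3 \cdot 10^{2}}{2}\right)^{2} = \left(\left(- \frac{3}{2}\right) 100\right)^{2} = \left(-150\right)^{2} = 22500$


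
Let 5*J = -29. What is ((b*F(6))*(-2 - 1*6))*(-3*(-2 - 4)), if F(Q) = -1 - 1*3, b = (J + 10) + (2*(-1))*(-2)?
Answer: 23616/5 ≈ 4723.2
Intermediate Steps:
J = -29/5 (J = (⅕)*(-29) = -29/5 ≈ -5.8000)
b = 41/5 (b = (-29/5 + 10) + (2*(-1))*(-2) = 21/5 - 2*(-2) = 21/5 + 4 = 41/5 ≈ 8.2000)
F(Q) = -4 (F(Q) = -1 - 3 = -4)
((b*F(6))*(-2 - 1*6))*(-3*(-2 - 4)) = (((41/5)*(-4))*(-2 - 1*6))*(-3*(-2 - 4)) = (-164*(-2 - 6)/5)*(-3*(-6)) = -164/5*(-8)*18 = (1312/5)*18 = 23616/5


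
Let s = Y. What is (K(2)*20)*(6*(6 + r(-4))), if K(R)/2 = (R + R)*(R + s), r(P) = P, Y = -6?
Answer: -7680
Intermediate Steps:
s = -6
K(R) = 4*R*(-6 + R) (K(R) = 2*((R + R)*(R - 6)) = 2*((2*R)*(-6 + R)) = 2*(2*R*(-6 + R)) = 4*R*(-6 + R))
(K(2)*20)*(6*(6 + r(-4))) = ((4*2*(-6 + 2))*20)*(6*(6 - 4)) = ((4*2*(-4))*20)*(6*2) = -32*20*12 = -640*12 = -7680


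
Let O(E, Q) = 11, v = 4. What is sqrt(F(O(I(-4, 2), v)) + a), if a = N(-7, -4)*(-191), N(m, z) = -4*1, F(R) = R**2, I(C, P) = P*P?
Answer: sqrt(885) ≈ 29.749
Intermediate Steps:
I(C, P) = P**2
N(m, z) = -4
a = 764 (a = -4*(-191) = 764)
sqrt(F(O(I(-4, 2), v)) + a) = sqrt(11**2 + 764) = sqrt(121 + 764) = sqrt(885)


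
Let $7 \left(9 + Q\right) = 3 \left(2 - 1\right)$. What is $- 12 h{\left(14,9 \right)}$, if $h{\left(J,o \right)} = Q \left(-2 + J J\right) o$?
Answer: $\frac{1257120}{7} \approx 1.7959 \cdot 10^{5}$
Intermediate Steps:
$Q = - \frac{60}{7}$ ($Q = -9 + \frac{3 \left(2 - 1\right)}{7} = -9 + \frac{3 \cdot 1}{7} = -9 + \frac{1}{7} \cdot 3 = -9 + \frac{3}{7} = - \frac{60}{7} \approx -8.5714$)
$h{\left(J,o \right)} = o \left(\frac{120}{7} - \frac{60 J^{2}}{7}\right)$ ($h{\left(J,o \right)} = - \frac{60 \left(-2 + J J\right)}{7} o = - \frac{60 \left(-2 + J^{2}\right)}{7} o = \left(\frac{120}{7} - \frac{60 J^{2}}{7}\right) o = o \left(\frac{120}{7} - \frac{60 J^{2}}{7}\right)$)
$- 12 h{\left(14,9 \right)} = - 12 \cdot \frac{60}{7} \cdot 9 \left(2 - 14^{2}\right) = - 12 \cdot \frac{60}{7} \cdot 9 \left(2 - 196\right) = - 12 \cdot \frac{60}{7} \cdot 9 \left(-194\right) = \left(-12\right) \left(- \frac{104760}{7}\right) = \frac{1257120}{7}$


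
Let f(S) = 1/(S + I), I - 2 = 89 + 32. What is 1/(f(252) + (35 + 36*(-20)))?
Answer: -375/256874 ≈ -0.0014599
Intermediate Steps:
I = 123 (I = 2 + (89 + 32) = 2 + 121 = 123)
f(S) = 1/(123 + S) (f(S) = 1/(S + 123) = 1/(123 + S))
1/(f(252) + (35 + 36*(-20))) = 1/(1/(123 + 252) + (35 + 36*(-20))) = 1/(1/375 + (35 - 720)) = 1/(1/375 - 685) = 1/(-256874/375) = -375/256874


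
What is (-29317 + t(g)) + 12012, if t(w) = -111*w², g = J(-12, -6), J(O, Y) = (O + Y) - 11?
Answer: -110656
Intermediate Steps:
J(O, Y) = -11 + O + Y
g = -29 (g = -11 - 12 - 6 = -29)
(-29317 + t(g)) + 12012 = (-29317 - 111*(-29)²) + 12012 = (-29317 - 111*841) + 12012 = (-29317 - 93351) + 12012 = -122668 + 12012 = -110656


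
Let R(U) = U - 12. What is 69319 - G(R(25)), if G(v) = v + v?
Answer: 69293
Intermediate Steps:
R(U) = -12 + U
G(v) = 2*v
69319 - G(R(25)) = 69319 - 2*(-12 + 25) = 69319 - 2*13 = 69319 - 1*26 = 69319 - 26 = 69293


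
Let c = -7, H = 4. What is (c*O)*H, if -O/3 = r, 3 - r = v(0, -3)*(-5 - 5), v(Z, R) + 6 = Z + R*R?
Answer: 2772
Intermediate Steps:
v(Z, R) = -6 + Z + R**2 (v(Z, R) = -6 + (Z + R*R) = -6 + (Z + R**2) = -6 + Z + R**2)
r = 33 (r = 3 - (-6 + 0 + (-3)**2)*(-5 - 5) = 3 - (-6 + 0 + 9)*(-10) = 3 - 3*(-10) = 3 - 1*(-30) = 3 + 30 = 33)
O = -99 (O = -3*33 = -99)
(c*O)*H = -7*(-99)*4 = 693*4 = 2772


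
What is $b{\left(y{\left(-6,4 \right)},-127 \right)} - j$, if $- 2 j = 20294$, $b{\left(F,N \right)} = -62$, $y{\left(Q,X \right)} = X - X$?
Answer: $10085$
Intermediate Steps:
$y{\left(Q,X \right)} = 0$
$j = -10147$ ($j = \left(- \frac{1}{2}\right) 20294 = -10147$)
$b{\left(y{\left(-6,4 \right)},-127 \right)} - j = -62 - -10147 = -62 + 10147 = 10085$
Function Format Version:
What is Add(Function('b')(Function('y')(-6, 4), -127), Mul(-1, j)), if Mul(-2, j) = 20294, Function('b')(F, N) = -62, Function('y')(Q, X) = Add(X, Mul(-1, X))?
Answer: 10085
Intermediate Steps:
Function('y')(Q, X) = 0
j = -10147 (j = Mul(Rational(-1, 2), 20294) = -10147)
Add(Function('b')(Function('y')(-6, 4), -127), Mul(-1, j)) = Add(-62, Mul(-1, -10147)) = Add(-62, 10147) = 10085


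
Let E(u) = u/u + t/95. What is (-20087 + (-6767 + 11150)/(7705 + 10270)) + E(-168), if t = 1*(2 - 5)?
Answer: -6859798658/341525 ≈ -20086.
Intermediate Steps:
t = -3 (t = 1*(-3) = -3)
E(u) = 92/95 (E(u) = u/u - 3/95 = 1 - 3*1/95 = 1 - 3/95 = 92/95)
(-20087 + (-6767 + 11150)/(7705 + 10270)) + E(-168) = (-20087 + (-6767 + 11150)/(7705 + 10270)) + 92/95 = (-20087 + 4383/17975) + 92/95 = -361059442/17975 + 92/95 = -6859798658/341525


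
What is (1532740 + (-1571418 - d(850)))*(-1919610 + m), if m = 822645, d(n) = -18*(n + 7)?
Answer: 25506630180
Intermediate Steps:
d(n) = -126 - 18*n (d(n) = -18*(7 + n) = -126 - 18*n)
(1532740 + (-1571418 - d(850)))*(-1919610 + m) = (1532740 + (-1571418 - (-126 - 18*850)))*(-1919610 + 822645) = (1532740 + (-1571418 - (-126 - 15300)))*(-1096965) = (1532740 + (-1571418 - 1*(-15426)))*(-1096965) = (1532740 + (-1571418 + 15426))*(-1096965) = (1532740 - 1555992)*(-1096965) = -23252*(-1096965) = 25506630180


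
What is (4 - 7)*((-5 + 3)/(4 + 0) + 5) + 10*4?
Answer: 53/2 ≈ 26.500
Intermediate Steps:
(4 - 7)*((-5 + 3)/(4 + 0) + 5) + 10*4 = -3*(-2/4 + 5) + 40 = -3*(-2*¼ + 5) + 40 = -3*(-½ + 5) + 40 = -3*9/2 + 40 = -27/2 + 40 = 53/2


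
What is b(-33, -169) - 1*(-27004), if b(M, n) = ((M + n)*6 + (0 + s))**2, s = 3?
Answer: 1488685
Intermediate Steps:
b(M, n) = (3 + 6*M + 6*n)**2 (b(M, n) = ((M + n)*6 + (0 + 3))**2 = ((6*M + 6*n) + 3)**2 = (3 + 6*M + 6*n)**2)
b(-33, -169) - 1*(-27004) = 9*(1 + 2*(-33) + 2*(-169))**2 - 1*(-27004) = 9*(1 - 66 - 338)**2 + 27004 = 9*(-403)**2 + 27004 = 9*162409 + 27004 = 1461681 + 27004 = 1488685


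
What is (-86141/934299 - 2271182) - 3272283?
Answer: -5179253892176/934299 ≈ -5.5435e+6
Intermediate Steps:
(-86141/934299 - 2271182) - 3272283 = -2121963157559/934299 - 3272283 = -5179253892176/934299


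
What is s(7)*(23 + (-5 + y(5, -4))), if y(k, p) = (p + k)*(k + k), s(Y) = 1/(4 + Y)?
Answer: 28/11 ≈ 2.5455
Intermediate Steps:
y(k, p) = 2*k*(k + p) (y(k, p) = (k + p)*(2*k) = 2*k*(k + p))
s(7)*(23 + (-5 + y(5, -4))) = (23 + (-5 + 2*5*(5 - 4)))/(4 + 7) = (23 + (-5 + 2*5*1))/11 = (23 + (-5 + 10))/11 = (23 + 5)/11 = (1/11)*28 = 28/11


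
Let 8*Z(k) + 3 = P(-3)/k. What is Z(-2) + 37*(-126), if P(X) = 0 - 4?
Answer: -37297/8 ≈ -4662.1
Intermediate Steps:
P(X) = -4
Z(k) = -3/8 - 1/(2*k) (Z(k) = -3/8 + (-4/k)/8 = -3/8 - 1/(2*k))
Z(-2) + 37*(-126) = (⅛)*(-4 - 3*(-2))/(-2) + 37*(-126) = (⅛)*(-½)*(-4 + 6) - 4662 = (⅛)*(-½)*2 - 4662 = -⅛ - 4662 = -37297/8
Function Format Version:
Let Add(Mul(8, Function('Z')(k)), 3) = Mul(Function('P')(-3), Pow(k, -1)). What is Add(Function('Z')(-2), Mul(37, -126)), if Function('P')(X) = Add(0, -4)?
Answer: Rational(-37297, 8) ≈ -4662.1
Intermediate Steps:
Function('P')(X) = -4
Function('Z')(k) = Add(Rational(-3, 8), Mul(Rational(-1, 2), Pow(k, -1))) (Function('Z')(k) = Add(Rational(-3, 8), Mul(Rational(1, 8), Mul(-4, Pow(k, -1)))) = Add(Rational(-3, 8), Mul(Rational(-1, 2), Pow(k, -1))))
Add(Function('Z')(-2), Mul(37, -126)) = Add(Mul(Rational(1, 8), Pow(-2, -1), Add(-4, Mul(-3, -2))), Mul(37, -126)) = Add(Mul(Rational(1, 8), Rational(-1, 2), Add(-4, 6)), -4662) = Add(Mul(Rational(1, 8), Rational(-1, 2), 2), -4662) = Add(Rational(-1, 8), -4662) = Rational(-37297, 8)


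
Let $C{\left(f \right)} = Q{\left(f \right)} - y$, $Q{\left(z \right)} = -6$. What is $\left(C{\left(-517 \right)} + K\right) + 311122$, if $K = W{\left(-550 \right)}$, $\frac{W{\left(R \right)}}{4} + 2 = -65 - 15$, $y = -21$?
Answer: $310809$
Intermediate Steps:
$W{\left(R \right)} = -328$ ($W{\left(R \right)} = -8 + 4 \left(-65 - 15\right) = -8 + 4 \left(-80\right) = -8 - 320 = -328$)
$K = -328$
$C{\left(f \right)} = 15$ ($C{\left(f \right)} = -6 - -21 = -6 + 21 = 15$)
$\left(C{\left(-517 \right)} + K\right) + 311122 = \left(15 - 328\right) + 311122 = -313 + 311122 = 310809$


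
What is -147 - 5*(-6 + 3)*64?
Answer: 813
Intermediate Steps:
-147 - 5*(-6 + 3)*64 = -147 - 5*(-3)*64 = -147 + 15*64 = -147 + 960 = 813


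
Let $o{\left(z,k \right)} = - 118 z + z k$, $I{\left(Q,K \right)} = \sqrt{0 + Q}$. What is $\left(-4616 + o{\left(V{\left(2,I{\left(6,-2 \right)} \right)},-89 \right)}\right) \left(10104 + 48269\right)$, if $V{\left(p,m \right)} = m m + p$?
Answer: $-366115456$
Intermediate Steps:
$I{\left(Q,K \right)} = \sqrt{Q}$
$V{\left(p,m \right)} = p + m^{2}$ ($V{\left(p,m \right)} = m^{2} + p = p + m^{2}$)
$o{\left(z,k \right)} = - 118 z + k z$
$\left(-4616 + o{\left(V{\left(2,I{\left(6,-2 \right)} \right)},-89 \right)}\right) \left(10104 + 48269\right) = \left(-4616 + \left(2 + \left(\sqrt{6}\right)^{2}\right) \left(-118 - 89\right)\right) \left(10104 + 48269\right) = \left(-4616 + \left(2 + 6\right) \left(-207\right)\right) 58373 = \left(-4616 + 8 \left(-207\right)\right) 58373 = \left(-4616 - 1656\right) 58373 = \left(-6272\right) 58373 = -366115456$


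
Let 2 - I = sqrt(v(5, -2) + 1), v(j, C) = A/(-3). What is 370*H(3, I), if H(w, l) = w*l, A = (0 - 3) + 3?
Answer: 1110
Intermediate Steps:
A = 0 (A = -3 + 3 = 0)
v(j, C) = 0 (v(j, C) = 0/(-3) = 0*(-1/3) = 0)
I = 1 (I = 2 - sqrt(0 + 1) = 2 - sqrt(1) = 2 - 1*1 = 2 - 1 = 1)
H(w, l) = l*w
370*H(3, I) = 370*(1*3) = 370*3 = 1110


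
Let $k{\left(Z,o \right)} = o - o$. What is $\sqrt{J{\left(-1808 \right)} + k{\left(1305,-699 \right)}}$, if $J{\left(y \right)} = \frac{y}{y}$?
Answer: $1$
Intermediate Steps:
$J{\left(y \right)} = 1$
$k{\left(Z,o \right)} = 0$
$\sqrt{J{\left(-1808 \right)} + k{\left(1305,-699 \right)}} = \sqrt{1 + 0} = \sqrt{1} = 1$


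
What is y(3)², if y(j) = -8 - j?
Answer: 121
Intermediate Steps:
y(3)² = (-8 - 1*3)² = (-8 - 3)² = (-11)² = 121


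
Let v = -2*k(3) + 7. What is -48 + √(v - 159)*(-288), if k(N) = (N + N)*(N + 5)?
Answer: -48 - 576*I*√62 ≈ -48.0 - 4535.4*I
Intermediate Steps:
k(N) = 2*N*(5 + N) (k(N) = (2*N)*(5 + N) = 2*N*(5 + N))
v = -89 (v = -4*3*(5 + 3) + 7 = -4*3*8 + 7 = -2*48 + 7 = -96 + 7 = -89)
-48 + √(v - 159)*(-288) = -48 + √(-89 - 159)*(-288) = -48 + √(-248)*(-288) = -48 + (2*I*√62)*(-288) = -48 - 576*I*√62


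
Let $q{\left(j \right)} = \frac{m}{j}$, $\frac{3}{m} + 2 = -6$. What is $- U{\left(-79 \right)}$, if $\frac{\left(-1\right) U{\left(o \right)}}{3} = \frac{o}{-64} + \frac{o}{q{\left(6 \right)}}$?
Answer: $\frac{242925}{64} \approx 3795.7$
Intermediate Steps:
$m = - \frac{3}{8}$ ($m = \frac{3}{-2 - 6} = \frac{3}{-8} = 3 \left(- \frac{1}{8}\right) = - \frac{3}{8} \approx -0.375$)
$q{\left(j \right)} = - \frac{3}{8 j}$
$U{\left(o \right)} = \frac{3075 o}{64}$ ($U{\left(o \right)} = - 3 \left(\frac{o}{-64} + \frac{o}{\left(- \frac{3}{8}\right) \frac{1}{6}}\right) = - 3 \left(o \left(- \frac{1}{64}\right) + \frac{o}{\left(- \frac{3}{8}\right) \frac{1}{6}}\right) = - 3 \left(- \frac{o}{64} + \frac{o}{- \frac{1}{16}}\right) = - 3 \left(- \frac{o}{64} + o \left(-16\right)\right) = - 3 \left(- \frac{o}{64} - 16 o\right) = - 3 \left(- \frac{1025 o}{64}\right) = \frac{3075 o}{64}$)
$- U{\left(-79 \right)} = - \frac{3075 \left(-79\right)}{64} = \left(-1\right) \left(- \frac{242925}{64}\right) = \frac{242925}{64}$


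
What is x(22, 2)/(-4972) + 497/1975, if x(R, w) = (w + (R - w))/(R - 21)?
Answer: 110347/446350 ≈ 0.24722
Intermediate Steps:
x(R, w) = R/(-21 + R)
x(22, 2)/(-4972) + 497/1975 = (22/(-21 + 22))/(-4972) + 497/1975 = (22/1)*(-1/4972) + 497*(1/1975) = (22*1)*(-1/4972) + 497/1975 = 22*(-1/4972) + 497/1975 = -1/226 + 497/1975 = 110347/446350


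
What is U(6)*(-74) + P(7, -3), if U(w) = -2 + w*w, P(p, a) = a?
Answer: -2519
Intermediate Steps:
U(w) = -2 + w**2
U(6)*(-74) + P(7, -3) = (-2 + 6**2)*(-74) - 3 = (-2 + 36)*(-74) - 3 = 34*(-74) - 3 = -2516 - 3 = -2519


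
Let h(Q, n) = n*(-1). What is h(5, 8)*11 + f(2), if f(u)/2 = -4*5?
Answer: -128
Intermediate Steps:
f(u) = -40 (f(u) = 2*(-4*5) = 2*(-20) = -40)
h(Q, n) = -n
h(5, 8)*11 + f(2) = -1*8*11 - 40 = -8*11 - 40 = -88 - 40 = -128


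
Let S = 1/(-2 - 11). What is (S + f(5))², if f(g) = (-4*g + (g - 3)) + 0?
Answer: 55225/169 ≈ 326.78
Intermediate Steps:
S = -1/13 (S = 1/(-13) = -1/13 ≈ -0.076923)
f(g) = -3 - 3*g (f(g) = (-4*g + (-3 + g)) + 0 = (-3 - 3*g) + 0 = -3 - 3*g)
(S + f(5))² = (-1/13 + (-3 - 3*5))² = (-1/13 + (-3 - 15))² = (-1/13 - 18)² = (-235/13)² = 55225/169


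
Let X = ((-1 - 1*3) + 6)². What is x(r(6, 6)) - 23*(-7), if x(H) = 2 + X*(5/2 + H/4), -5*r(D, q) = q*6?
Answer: 829/5 ≈ 165.80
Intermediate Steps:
r(D, q) = -6*q/5 (r(D, q) = -q*6/5 = -6*q/5)
X = 4 (X = ((-1 - 3) + 6)² = (-4 + 6)² = 2² = 4)
x(H) = 12 + H (x(H) = 2 + 4*(5/2 + H/4) = 2 + (10 + H) = 12 + H)
x(r(6, 6)) - 23*(-7) = (12 - 6/5*6) - 23*(-7) = (12 - 36/5) + 161 = 24/5 + 161 = 829/5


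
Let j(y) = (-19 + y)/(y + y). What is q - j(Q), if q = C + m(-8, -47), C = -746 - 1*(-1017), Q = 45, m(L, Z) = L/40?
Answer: 12173/45 ≈ 270.51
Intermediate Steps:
m(L, Z) = L/40 (m(L, Z) = L*(1/40) = L/40)
C = 271 (C = -746 + 1017 = 271)
j(y) = (-19 + y)/(2*y) (j(y) = (-19 + y)/((2*y)) = (-19 + y)*(1/(2*y)) = (-19 + y)/(2*y))
q = 1354/5 (q = 271 + (1/40)*(-8) = 271 - ⅕ = 1354/5 ≈ 270.80)
q - j(Q) = 1354/5 - (-19 + 45)/(2*45) = 1354/5 - 26/(2*45) = 1354/5 - 1*13/45 = 1354/5 - 13/45 = 12173/45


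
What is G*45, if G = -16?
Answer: -720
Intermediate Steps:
G*45 = -16*45 = -720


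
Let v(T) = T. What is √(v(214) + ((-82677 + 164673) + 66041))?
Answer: √148251 ≈ 385.03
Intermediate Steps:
√(v(214) + ((-82677 + 164673) + 66041)) = √(214 + ((-82677 + 164673) + 66041)) = √(214 + (81996 + 66041)) = √(214 + 148037) = √148251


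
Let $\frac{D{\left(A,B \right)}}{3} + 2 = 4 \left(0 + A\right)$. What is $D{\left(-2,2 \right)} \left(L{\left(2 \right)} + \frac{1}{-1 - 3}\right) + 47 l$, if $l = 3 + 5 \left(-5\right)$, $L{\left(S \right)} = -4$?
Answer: $- \frac{1813}{2} \approx -906.5$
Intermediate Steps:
$D{\left(A,B \right)} = -6 + 12 A$ ($D{\left(A,B \right)} = -6 + 3 \cdot 4 \left(0 + A\right) = -6 + 3 \cdot 4 A = -6 + 12 A$)
$l = -22$ ($l = 3 - 25 = -22$)
$D{\left(-2,2 \right)} \left(L{\left(2 \right)} + \frac{1}{-1 - 3}\right) + 47 l = \left(-6 + 12 \left(-2\right)\right) \left(-4 + \frac{1}{-1 - 3}\right) + 47 \left(-22\right) = \left(-6 - 24\right) \left(-4 + \frac{1}{-4}\right) - 1034 = - 30 \left(-4 - \frac{1}{4}\right) - 1034 = \left(-30\right) \left(- \frac{17}{4}\right) - 1034 = \frac{255}{2} - 1034 = - \frac{1813}{2}$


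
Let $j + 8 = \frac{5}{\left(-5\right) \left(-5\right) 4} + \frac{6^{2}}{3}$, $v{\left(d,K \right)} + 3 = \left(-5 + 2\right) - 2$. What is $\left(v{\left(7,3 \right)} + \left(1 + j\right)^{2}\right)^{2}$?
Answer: $\frac{49014001}{160000} \approx 306.34$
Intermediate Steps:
$v{\left(d,K \right)} = -8$ ($v{\left(d,K \right)} = -3 + \left(\left(-5 + 2\right) - 2\right) = -3 - 5 = -8$)
$j = \frac{81}{20}$ ($j = -8 + \left(\frac{5}{\left(-5\right) \left(-5\right) 4} + \frac{6^{2}}{3}\right) = -8 + \left(\frac{5}{25 \cdot 4} + 36 \cdot \frac{1}{3}\right) = -8 + \left(\frac{5}{100} + 12\right) = -8 + \left(5 \cdot \frac{1}{100} + 12\right) = -8 + \left(\frac{1}{20} + 12\right) = -8 + \frac{241}{20} = \frac{81}{20} \approx 4.05$)
$\left(v{\left(7,3 \right)} + \left(1 + j\right)^{2}\right)^{2} = \left(-8 + \left(1 + \frac{81}{20}\right)^{2}\right)^{2} = \left(-8 + \left(\frac{101}{20}\right)^{2}\right)^{2} = \left(-8 + \frac{10201}{400}\right)^{2} = \left(\frac{7001}{400}\right)^{2} = \frac{49014001}{160000}$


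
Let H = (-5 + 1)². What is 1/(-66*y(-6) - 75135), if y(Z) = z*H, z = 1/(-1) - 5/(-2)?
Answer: -1/76719 ≈ -1.3035e-5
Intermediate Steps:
z = 3/2 (z = 1*(-1) - 5*(-½) = -1 + 5/2 = 3/2 ≈ 1.5000)
H = 16 (H = (-4)² = 16)
y(Z) = 24 (y(Z) = (3/2)*16 = 24)
1/(-66*y(-6) - 75135) = 1/(-66*24 - 75135) = 1/(-1584 - 75135) = 1/(-76719) = -1/76719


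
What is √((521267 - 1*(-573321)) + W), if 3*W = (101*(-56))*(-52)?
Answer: 2*√2683407/3 ≈ 1092.1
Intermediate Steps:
W = 294112/3 (W = ((101*(-56))*(-52))/3 = (-5656*(-52))/3 = (⅓)*294112 = 294112/3 ≈ 98037.)
√((521267 - 1*(-573321)) + W) = √((521267 - 1*(-573321)) + 294112/3) = √((521267 + 573321) + 294112/3) = √(1094588 + 294112/3) = √(3577876/3) = 2*√2683407/3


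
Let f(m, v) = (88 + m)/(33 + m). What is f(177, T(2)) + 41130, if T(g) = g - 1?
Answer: 1727513/42 ≈ 41131.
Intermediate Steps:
T(g) = -1 + g
f(m, v) = (88 + m)/(33 + m)
f(177, T(2)) + 41130 = (88 + 177)/(33 + 177) + 41130 = 265/210 + 41130 = (1/210)*265 + 41130 = 53/42 + 41130 = 1727513/42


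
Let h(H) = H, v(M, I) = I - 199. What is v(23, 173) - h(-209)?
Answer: 183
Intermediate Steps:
v(M, I) = -199 + I
v(23, 173) - h(-209) = (-199 + 173) - 1*(-209) = -26 + 209 = 183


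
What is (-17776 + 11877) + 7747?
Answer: 1848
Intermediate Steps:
(-17776 + 11877) + 7747 = -5899 + 7747 = 1848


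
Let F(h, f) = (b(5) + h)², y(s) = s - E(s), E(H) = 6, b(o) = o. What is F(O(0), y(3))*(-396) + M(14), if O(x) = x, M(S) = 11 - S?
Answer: -9903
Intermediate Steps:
y(s) = -6 + s (y(s) = s - 1*6 = s - 6 = -6 + s)
F(h, f) = (5 + h)²
F(O(0), y(3))*(-396) + M(14) = (5 + 0)²*(-396) + (11 - 1*14) = 5²*(-396) + (11 - 14) = 25*(-396) - 3 = -9900 - 3 = -9903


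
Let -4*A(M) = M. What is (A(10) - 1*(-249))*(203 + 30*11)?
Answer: 262769/2 ≈ 1.3138e+5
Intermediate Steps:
A(M) = -M/4
(A(10) - 1*(-249))*(203 + 30*11) = (-1/4*10 - 1*(-249))*(203 + 30*11) = (-5/2 + 249)*(203 + 330) = (493/2)*533 = 262769/2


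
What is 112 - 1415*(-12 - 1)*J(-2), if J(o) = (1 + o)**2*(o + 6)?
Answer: 73692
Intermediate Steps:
J(o) = (1 + o)**2*(6 + o)
112 - 1415*(-12 - 1)*J(-2) = 112 - 1415*(-12 - 1)*(1 - 2)**2*(6 - 2) = 112 - (-18395)*(-1)**2*4 = 112 - (-18395)*1*4 = 112 - (-18395)*4 = 112 - 1415*(-52) = 112 + 73580 = 73692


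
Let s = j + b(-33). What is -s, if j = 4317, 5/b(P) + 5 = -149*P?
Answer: -21205109/4912 ≈ -4317.0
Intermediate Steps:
b(P) = 5/(-5 - 149*P)
s = 21205109/4912 (s = 4317 - 5/(5 + 149*(-33)) = 4317 - 5/(5 - 4917) = 4317 - 5/(-4912) = 4317 - 5*(-1/4912) = 4317 + 5/4912 = 21205109/4912 ≈ 4317.0)
-s = -1*21205109/4912 = -21205109/4912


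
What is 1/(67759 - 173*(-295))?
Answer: 1/118794 ≈ 8.4179e-6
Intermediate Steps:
1/(67759 - 173*(-295)) = 1/(67759 + 51035) = 1/118794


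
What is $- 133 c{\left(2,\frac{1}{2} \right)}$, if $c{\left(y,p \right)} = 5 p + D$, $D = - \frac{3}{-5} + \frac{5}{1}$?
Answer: $- \frac{10773}{10} \approx -1077.3$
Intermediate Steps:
$D = \frac{28}{5}$ ($D = \left(-3\right) \left(- \frac{1}{5}\right) + 5 \cdot 1 = \frac{3}{5} + 5 = \frac{28}{5} \approx 5.6$)
$c{\left(y,p \right)} = \frac{28}{5} + 5 p$ ($c{\left(y,p \right)} = 5 p + \frac{28}{5} = \frac{28}{5} + 5 p$)
$- 133 c{\left(2,\frac{1}{2} \right)} = - 133 \left(\frac{28}{5} + \frac{5}{2}\right) = \left(-133\right) \frac{81}{10} = - \frac{10773}{10}$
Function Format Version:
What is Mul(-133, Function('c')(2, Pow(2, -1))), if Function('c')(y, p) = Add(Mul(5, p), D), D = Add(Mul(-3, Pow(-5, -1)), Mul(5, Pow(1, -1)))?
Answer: Rational(-10773, 10) ≈ -1077.3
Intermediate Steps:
D = Rational(28, 5) (D = Add(Mul(-3, Rational(-1, 5)), Mul(5, 1)) = Add(Rational(3, 5), 5) = Rational(28, 5) ≈ 5.6000)
Function('c')(y, p) = Add(Rational(28, 5), Mul(5, p)) (Function('c')(y, p) = Add(Mul(5, p), Rational(28, 5)) = Add(Rational(28, 5), Mul(5, p)))
Mul(-133, Function('c')(2, Pow(2, -1))) = Mul(-133, Add(Rational(28, 5), Mul(5, Pow(2, -1)))) = Mul(-133, Add(Rational(28, 5), Mul(5, Rational(1, 2)))) = Mul(-133, Add(Rational(28, 5), Rational(5, 2))) = Mul(-133, Rational(81, 10)) = Rational(-10773, 10)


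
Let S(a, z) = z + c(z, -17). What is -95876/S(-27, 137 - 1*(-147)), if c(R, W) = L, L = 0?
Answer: -23969/71 ≈ -337.59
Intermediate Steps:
c(R, W) = 0
S(a, z) = z (S(a, z) = z + 0 = z)
-95876/S(-27, 137 - 1*(-147)) = -95876/(137 - 1*(-147)) = -95876/(137 + 147) = -95876/284 = -1*23969/71 = -23969/71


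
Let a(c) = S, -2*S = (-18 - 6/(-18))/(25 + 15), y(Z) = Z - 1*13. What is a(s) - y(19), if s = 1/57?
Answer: -1387/240 ≈ -5.7792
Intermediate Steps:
y(Z) = -13 + Z (y(Z) = Z - 13 = -13 + Z)
s = 1/57 ≈ 0.017544
S = 53/240 (S = -(-18 - 6/(-18))/(2*(25 + 15)) = -(-18 - 6*(-1/18))/(2*40) = -(-18 + 1/3)/(2*40) = -(-53)/(6*40) = -1/2*(-53/120) = 53/240 ≈ 0.22083)
a(c) = 53/240
a(s) - y(19) = 53/240 - (-13 + 19) = 53/240 - 1*6 = 53/240 - 6 = -1387/240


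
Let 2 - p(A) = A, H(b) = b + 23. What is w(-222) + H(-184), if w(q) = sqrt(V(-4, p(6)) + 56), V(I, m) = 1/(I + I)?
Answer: -161 + sqrt(894)/4 ≈ -153.53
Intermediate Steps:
H(b) = 23 + b
p(A) = 2 - A
V(I, m) = 1/(2*I)
w(q) = sqrt(894)/4 (w(q) = sqrt((1/2)/(-4) + 56) = sqrt((1/2)*(-1/4) + 56) = sqrt(-1/8 + 56) = sqrt(447/8) = sqrt(894)/4)
w(-222) + H(-184) = sqrt(894)/4 + (23 - 184) = sqrt(894)/4 - 161 = -161 + sqrt(894)/4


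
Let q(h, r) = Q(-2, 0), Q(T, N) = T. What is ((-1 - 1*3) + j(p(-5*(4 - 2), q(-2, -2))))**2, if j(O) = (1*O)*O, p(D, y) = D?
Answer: 9216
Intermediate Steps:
q(h, r) = -2
j(O) = O**2 (j(O) = O*O = O**2)
((-1 - 1*3) + j(p(-5*(4 - 2), q(-2, -2))))**2 = ((-1 - 1*3) + (-5*(4 - 2))**2)**2 = ((-1 - 3) + (-5*2)**2)**2 = (-4 + (-10)**2)**2 = (-4 + 100)**2 = 96**2 = 9216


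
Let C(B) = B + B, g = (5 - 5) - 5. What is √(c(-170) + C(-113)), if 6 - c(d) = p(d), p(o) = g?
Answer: I*√215 ≈ 14.663*I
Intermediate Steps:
g = -5 (g = 0 - 5 = -5)
p(o) = -5
C(B) = 2*B
c(d) = 11 (c(d) = 6 - 1*(-5) = 6 + 5 = 11)
√(c(-170) + C(-113)) = √(11 + 2*(-113)) = √(11 - 226) = √(-215) = I*√215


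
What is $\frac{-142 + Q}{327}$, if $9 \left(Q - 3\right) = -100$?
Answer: $- \frac{1351}{2943} \approx -0.45906$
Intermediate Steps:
$Q = - \frac{73}{9}$ ($Q = 3 + \frac{1}{9} \left(-100\right) = 3 - \frac{100}{9} = - \frac{73}{9} \approx -8.1111$)
$\frac{-142 + Q}{327} = \frac{-142 - \frac{73}{9}}{327} = \frac{1}{327} \left(- \frac{1351}{9}\right) = - \frac{1351}{2943}$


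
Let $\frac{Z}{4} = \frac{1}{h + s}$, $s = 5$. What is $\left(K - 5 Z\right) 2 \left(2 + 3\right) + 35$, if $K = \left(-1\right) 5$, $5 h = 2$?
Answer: $- \frac{1405}{27} \approx -52.037$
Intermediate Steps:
$h = \frac{2}{5}$ ($h = \frac{1}{5} \cdot 2 = \frac{2}{5} \approx 0.4$)
$K = -5$
$Z = \frac{20}{27}$ ($Z = \frac{4}{\frac{2}{5} + 5} = \frac{4}{\frac{27}{5}} = 4 \cdot \frac{5}{27} = \frac{20}{27} \approx 0.74074$)
$\left(K - 5 Z\right) 2 \left(2 + 3\right) + 35 = \left(-5 - \frac{100}{27}\right) 2 \left(2 + 3\right) + 35 = \left(-5 - \frac{100}{27}\right) 2 \cdot 5 + 35 = \left(- \frac{235}{27}\right) 10 + 35 = - \frac{2350}{27} + 35 = - \frac{1405}{27}$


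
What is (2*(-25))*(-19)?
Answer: 950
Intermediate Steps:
(2*(-25))*(-19) = -50*(-19) = 950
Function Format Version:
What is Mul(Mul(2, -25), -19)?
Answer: 950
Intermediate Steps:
Mul(Mul(2, -25), -19) = Mul(-50, -19) = 950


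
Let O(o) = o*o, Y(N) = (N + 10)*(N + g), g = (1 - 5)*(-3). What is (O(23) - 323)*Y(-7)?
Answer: 3090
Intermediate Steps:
g = 12 (g = -4*(-3) = 12)
Y(N) = (10 + N)*(12 + N) (Y(N) = (N + 10)*(N + 12) = (10 + N)*(12 + N))
O(o) = o**2
(O(23) - 323)*Y(-7) = (23**2 - 323)*(120 + (-7)**2 + 22*(-7)) = (529 - 323)*(120 + 49 - 154) = 206*15 = 3090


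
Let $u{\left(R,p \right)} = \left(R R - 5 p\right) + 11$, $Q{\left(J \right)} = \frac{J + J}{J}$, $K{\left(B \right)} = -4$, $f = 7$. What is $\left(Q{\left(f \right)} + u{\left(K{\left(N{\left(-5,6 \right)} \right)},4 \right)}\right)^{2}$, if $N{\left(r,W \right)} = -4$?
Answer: $81$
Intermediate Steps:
$Q{\left(J \right)} = 2$ ($Q{\left(J \right)} = \frac{2 J}{J} = 2$)
$u{\left(R,p \right)} = 11 + R^{2} - 5 p$ ($u{\left(R,p \right)} = \left(R^{2} - 5 p\right) + 11 = 11 + R^{2} - 5 p$)
$\left(Q{\left(f \right)} + u{\left(K{\left(N{\left(-5,6 \right)} \right)},4 \right)}\right)^{2} = \left(2 + \left(11 + \left(-4\right)^{2} - 20\right)\right)^{2} = \left(2 + \left(11 + 16 - 20\right)\right)^{2} = \left(2 + 7\right)^{2} = 9^{2} = 81$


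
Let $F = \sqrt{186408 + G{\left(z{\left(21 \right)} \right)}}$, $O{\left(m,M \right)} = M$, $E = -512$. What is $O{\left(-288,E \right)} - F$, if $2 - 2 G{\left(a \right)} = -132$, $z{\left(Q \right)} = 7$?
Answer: $-512 - 5 \sqrt{7459} \approx -943.83$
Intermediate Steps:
$G{\left(a \right)} = 67$ ($G{\left(a \right)} = 1 - -66 = 1 + 66 = 67$)
$F = 5 \sqrt{7459}$ ($F = \sqrt{186408 + 67} = \sqrt{186475} = 5 \sqrt{7459} \approx 431.83$)
$O{\left(-288,E \right)} - F = -512 - 5 \sqrt{7459}$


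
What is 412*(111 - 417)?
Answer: -126072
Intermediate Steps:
412*(111 - 417) = 412*(-306) = -126072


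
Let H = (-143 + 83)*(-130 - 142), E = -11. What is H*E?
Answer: -179520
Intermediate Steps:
H = 16320 (H = -60*(-272) = 16320)
H*E = 16320*(-11) = -179520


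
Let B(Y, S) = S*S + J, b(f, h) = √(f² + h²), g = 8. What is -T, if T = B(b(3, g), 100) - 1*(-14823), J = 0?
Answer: -24823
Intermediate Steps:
B(Y, S) = S² (B(Y, S) = S*S + 0 = S² + 0 = S²)
T = 24823 (T = 100² - 1*(-14823) = 10000 + 14823 = 24823)
-T = -1*24823 = -24823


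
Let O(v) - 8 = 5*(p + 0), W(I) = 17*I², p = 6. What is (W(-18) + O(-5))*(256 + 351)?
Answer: 3366422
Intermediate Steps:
O(v) = 38 (O(v) = 8 + 5*(6 + 0) = 8 + 5*6 = 8 + 30 = 38)
(W(-18) + O(-5))*(256 + 351) = (17*(-18)² + 38)*(256 + 351) = (17*324 + 38)*607 = (5508 + 38)*607 = 5546*607 = 3366422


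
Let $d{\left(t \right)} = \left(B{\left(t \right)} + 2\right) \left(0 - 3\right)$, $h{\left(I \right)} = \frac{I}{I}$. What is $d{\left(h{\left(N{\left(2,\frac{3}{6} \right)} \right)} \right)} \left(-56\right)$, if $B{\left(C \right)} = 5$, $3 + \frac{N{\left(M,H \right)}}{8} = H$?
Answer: $1176$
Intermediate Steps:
$N{\left(M,H \right)} = -24 + 8 H$
$h{\left(I \right)} = 1$
$d{\left(t \right)} = -21$ ($d{\left(t \right)} = \left(5 + 2\right) \left(0 - 3\right) = 7 \left(-3\right) = -21$)
$d{\left(h{\left(N{\left(2,\frac{3}{6} \right)} \right)} \right)} \left(-56\right) = \left(-21\right) \left(-56\right) = 1176$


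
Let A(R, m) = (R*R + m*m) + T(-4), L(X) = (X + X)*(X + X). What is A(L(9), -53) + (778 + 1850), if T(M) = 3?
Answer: 110416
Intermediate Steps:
L(X) = 4*X**2 (L(X) = (2*X)*(2*X) = 4*X**2)
A(R, m) = 3 + R**2 + m**2 (A(R, m) = (R*R + m*m) + 3 = (R**2 + m**2) + 3 = 3 + R**2 + m**2)
A(L(9), -53) + (778 + 1850) = (3 + (4*9**2)**2 + (-53)**2) + (778 + 1850) = (3 + (4*81)**2 + 2809) + 2628 = (3 + 324**2 + 2809) + 2628 = (3 + 104976 + 2809) + 2628 = 107788 + 2628 = 110416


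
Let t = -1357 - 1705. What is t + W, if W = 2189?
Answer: -873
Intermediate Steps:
t = -3062
t + W = -3062 + 2189 = -873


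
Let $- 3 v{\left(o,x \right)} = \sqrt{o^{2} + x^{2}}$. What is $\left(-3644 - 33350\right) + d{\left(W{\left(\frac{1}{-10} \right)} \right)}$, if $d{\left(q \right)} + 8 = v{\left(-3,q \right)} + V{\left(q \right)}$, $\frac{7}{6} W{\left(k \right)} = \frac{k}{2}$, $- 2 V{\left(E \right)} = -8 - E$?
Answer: $- \frac{5179723}{140} - \frac{13 \sqrt{29}}{70} \approx -36999.0$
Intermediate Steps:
$V{\left(E \right)} = 4 + \frac{E}{2}$ ($V{\left(E \right)} = - \frac{-8 - E}{2} = 4 + \frac{E}{2}$)
$W{\left(k \right)} = \frac{3 k}{7}$ ($W{\left(k \right)} = \frac{6 \frac{k}{2}}{7} = \frac{3 k}{7}$)
$v{\left(o,x \right)} = - \frac{\sqrt{o^{2} + x^{2}}}{3}$
$d{\left(q \right)} = -4 + \frac{q}{2} - \frac{\sqrt{9 + q^{2}}}{3}$ ($d{\left(q \right)} = -8 - \left(-4 - \frac{q}{2} + \frac{\sqrt{\left(-3\right)^{2} + q^{2}}}{3}\right) = -8 - \left(-4 - \frac{q}{2} + \frac{\sqrt{9 + q^{2}}}{3}\right) = -8 + \left(4 + \frac{q}{2} - \frac{\sqrt{9 + q^{2}}}{3}\right) = -4 + \frac{q}{2} - \frac{\sqrt{9 + q^{2}}}{3}$)
$\left(-3644 - 33350\right) + d{\left(W{\left(\frac{1}{-10} \right)} \right)} = \left(-3644 - 33350\right) - \left(4 + \frac{\sqrt{9 + \left(\frac{3}{7 \left(-10\right)}\right)^{2}}}{3} - \frac{3}{14 \left(-10\right)}\right) = -36994 - \left(4 + \frac{\sqrt{9 + \left(\frac{3}{7} \left(- \frac{1}{10}\right)\right)^{2}}}{3} - \frac{3}{14} \left(- \frac{1}{10}\right)\right) = -36994 - \left(\frac{563}{140} + \frac{\sqrt{9 + \left(- \frac{3}{70}\right)^{2}}}{3}\right) = -36994 - \left(\frac{563}{140} + \frac{\sqrt{9 + \frac{9}{4900}}}{3}\right) = -36994 - \left(\frac{563}{140} + \frac{13 \sqrt{29}}{70}\right) = - \frac{5179723}{140} - \frac{13 \sqrt{29}}{70}$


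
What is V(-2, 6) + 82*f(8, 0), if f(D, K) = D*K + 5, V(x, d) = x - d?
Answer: 402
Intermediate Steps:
f(D, K) = 5 + D*K
V(-2, 6) + 82*f(8, 0) = (-2 - 1*6) + 82*(5 + 8*0) = (-2 - 6) + 82*(5 + 0) = -8 + 82*5 = -8 + 410 = 402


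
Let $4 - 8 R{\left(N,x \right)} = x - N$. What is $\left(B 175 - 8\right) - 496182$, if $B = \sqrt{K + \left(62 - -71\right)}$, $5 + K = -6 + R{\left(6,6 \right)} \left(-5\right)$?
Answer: $-496190 + \frac{175 \sqrt{478}}{2} \approx -4.9428 \cdot 10^{5}$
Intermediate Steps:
$R{\left(N,x \right)} = \frac{1}{2} - \frac{x}{8} + \frac{N}{8}$ ($R{\left(N,x \right)} = \frac{1}{2} - \frac{x - N}{8} = \frac{1}{2} + \left(- \frac{x}{8} + \frac{N}{8}\right) = \frac{1}{2} - \frac{x}{8} + \frac{N}{8}$)
$K = - \frac{27}{2}$ ($K = -5 - \left(6 - \left(\frac{1}{2} - \frac{3}{4} + \frac{1}{8} \cdot 6\right) \left(-5\right)\right) = -5 - \left(6 - \left(\frac{1}{2} - \frac{3}{4} + \frac{3}{4}\right) \left(-5\right)\right) = -5 + \left(-6 + \frac{1}{2} \left(-5\right)\right) = -5 - \frac{17}{2} = - \frac{27}{2} \approx -13.5$)
$B = \frac{\sqrt{478}}{2}$ ($B = \sqrt{- \frac{27}{2} + \left(62 - -71\right)} = \sqrt{- \frac{27}{2} + \left(62 + 71\right)} = \sqrt{- \frac{27}{2} + 133} = \sqrt{\frac{239}{2}} = \frac{\sqrt{478}}{2} \approx 10.932$)
$\left(B 175 - 8\right) - 496182 = \left(\frac{\sqrt{478}}{2} \cdot 175 - 8\right) - 496182 = \left(\frac{175 \sqrt{478}}{2} - 8\right) - 496182 = \left(-8 + \frac{175 \sqrt{478}}{2}\right) - 496182 = -496190 + \frac{175 \sqrt{478}}{2}$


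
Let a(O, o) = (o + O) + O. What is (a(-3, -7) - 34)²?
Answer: 2209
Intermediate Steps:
a(O, o) = o + 2*O (a(O, o) = (O + o) + O = o + 2*O)
(a(-3, -7) - 34)² = ((-7 + 2*(-3)) - 34)² = ((-7 - 6) - 34)² = (-13 - 34)² = (-47)² = 2209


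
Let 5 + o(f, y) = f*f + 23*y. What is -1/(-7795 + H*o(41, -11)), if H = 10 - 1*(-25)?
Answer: -1/42010 ≈ -2.3804e-5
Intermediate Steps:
o(f, y) = -5 + f**2 + 23*y (o(f, y) = -5 + (f*f + 23*y) = -5 + (f**2 + 23*y) = -5 + f**2 + 23*y)
H = 35 (H = 10 + 25 = 35)
-1/(-7795 + H*o(41, -11)) = -1/(-7795 + 35*(-5 + 41**2 + 23*(-11))) = -1/(-7795 + 35*(-5 + 1681 - 253)) = -1/(-7795 + 35*1423) = -1/(-7795 + 49805) = -1/42010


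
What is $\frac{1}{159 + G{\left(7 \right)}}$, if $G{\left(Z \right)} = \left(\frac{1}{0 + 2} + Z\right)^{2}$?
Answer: $\frac{4}{861} \approx 0.0046458$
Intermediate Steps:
$G{\left(Z \right)} = \left(\frac{1}{2} + Z\right)^{2}$
$\frac{1}{159 + G{\left(7 \right)}} = \frac{1}{159 + \frac{\left(1 + 2 \cdot 7\right)^{2}}{4}} = \frac{1}{159 + \frac{\left(1 + 14\right)^{2}}{4}} = \frac{1}{159 + \frac{15^{2}}{4}} = \frac{1}{159 + \frac{1}{4} \cdot 225} = \frac{1}{159 + \frac{225}{4}} = \frac{1}{\frac{861}{4}} = \frac{4}{861}$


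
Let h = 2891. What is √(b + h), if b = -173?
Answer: 3*√302 ≈ 52.134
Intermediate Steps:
√(b + h) = √(-173 + 2891) = √2718 = 3*√302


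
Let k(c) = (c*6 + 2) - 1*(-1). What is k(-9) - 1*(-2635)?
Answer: 2584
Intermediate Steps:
k(c) = 3 + 6*c (k(c) = (6*c + 2) + 1 = (2 + 6*c) + 1 = 3 + 6*c)
k(-9) - 1*(-2635) = (3 + 6*(-9)) - 1*(-2635) = (3 - 54) + 2635 = -51 + 2635 = 2584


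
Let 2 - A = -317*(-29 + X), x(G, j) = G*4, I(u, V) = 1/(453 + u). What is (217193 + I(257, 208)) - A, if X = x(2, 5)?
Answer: 158932081/710 ≈ 2.2385e+5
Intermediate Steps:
x(G, j) = 4*G
X = 8 (X = 4*2 = 8)
A = -6655 (A = 2 - (-317)*(-29 + 8) = 2 - (-317)*(-21) = 2 - 1*6657 = 2 - 6657 = -6655)
(217193 + I(257, 208)) - A = (217193 + 1/(453 + 257)) - 1*(-6655) = (217193 + 1/710) + 6655 = 154207031/710 + 6655 = 158932081/710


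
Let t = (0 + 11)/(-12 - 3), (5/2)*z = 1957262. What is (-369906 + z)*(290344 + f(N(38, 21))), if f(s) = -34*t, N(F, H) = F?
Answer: 8994151576796/75 ≈ 1.1992e+11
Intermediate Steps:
z = 3914524/5 (z = (⅖)*1957262 = 3914524/5 ≈ 7.8291e+5)
t = -11/15 (t = 11/(-15) = 11*(-1/15) = -11/15 ≈ -0.73333)
f(s) = 374/15 (f(s) = -34*(-11/15) = 374/15)
(-369906 + z)*(290344 + f(N(38, 21))) = (-369906 + 3914524/5)*(290344 + 374/15) = (2064994/5)*(4355534/15) = 8994151576796/75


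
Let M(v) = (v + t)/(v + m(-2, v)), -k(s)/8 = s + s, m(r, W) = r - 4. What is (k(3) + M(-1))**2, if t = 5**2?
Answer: 129600/49 ≈ 2644.9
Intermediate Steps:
m(r, W) = -4 + r
k(s) = -16*s (k(s) = -8*(s + s) = -16*s)
t = 25
M(v) = (25 + v)/(-6 + v) (M(v) = (v + 25)/(v + (-4 - 2)) = (25 + v)/(v - 6) = (25 + v)/(-6 + v))
(k(3) + M(-1))**2 = (-16*3 + (25 - 1)/(-6 - 1))**2 = (-48 + 24/(-7))**2 = (-48 - 1/7*24)**2 = (-48 - 24/7)**2 = (-360/7)**2 = 129600/49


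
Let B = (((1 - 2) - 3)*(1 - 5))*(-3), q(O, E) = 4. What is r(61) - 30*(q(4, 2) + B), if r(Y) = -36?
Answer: 1284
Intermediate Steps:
B = -48 (B = ((-1 - 3)*(-4))*(-3) = -4*(-4)*(-3) = 16*(-3) = -48)
r(61) - 30*(q(4, 2) + B) = -36 - 30*(4 - 48) = -36 - 30*(-44) = -36 + 1320 = 1284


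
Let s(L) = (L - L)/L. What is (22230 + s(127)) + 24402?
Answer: 46632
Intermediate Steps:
s(L) = 0 (s(L) = 0/L = 0)
(22230 + s(127)) + 24402 = (22230 + 0) + 24402 = 22230 + 24402 = 46632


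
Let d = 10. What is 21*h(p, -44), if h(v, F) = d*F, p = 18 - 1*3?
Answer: -9240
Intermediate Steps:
p = 15 (p = 18 - 3 = 15)
h(v, F) = 10*F
21*h(p, -44) = 21*(10*(-44)) = 21*(-440) = -9240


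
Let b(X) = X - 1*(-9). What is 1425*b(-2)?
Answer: 9975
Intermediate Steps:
b(X) = 9 + X (b(X) = X + 9 = 9 + X)
1425*b(-2) = 1425*(9 - 2) = 1425*7 = 9975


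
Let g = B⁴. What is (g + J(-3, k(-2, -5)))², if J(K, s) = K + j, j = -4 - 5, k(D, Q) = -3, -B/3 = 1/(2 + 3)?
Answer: 55041561/390625 ≈ 140.91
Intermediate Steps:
B = -⅗ (B = -3/(2 + 3) = -3/5 = -3*⅕ = -⅗ ≈ -0.60000)
j = -9
J(K, s) = -9 + K (J(K, s) = K - 9 = -9 + K)
g = 81/625 (g = (-⅗)⁴ = 81/625 ≈ 0.12960)
(g + J(-3, k(-2, -5)))² = (81/625 + (-9 - 3))² = (81/625 - 12)² = (-7419/625)² = 55041561/390625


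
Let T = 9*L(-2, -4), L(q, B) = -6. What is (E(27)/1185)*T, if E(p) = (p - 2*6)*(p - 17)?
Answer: -540/79 ≈ -6.8354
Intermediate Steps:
E(p) = (-17 + p)*(-12 + p) (E(p) = (p - 12)*(-17 + p) = (-12 + p)*(-17 + p) = (-17 + p)*(-12 + p))
T = -54 (T = 9*(-6) = -54)
(E(27)/1185)*T = ((204 + 27**2 - 29*27)/1185)*(-54) = ((204 + 729 - 783)*(1/1185))*(-54) = (150*(1/1185))*(-54) = (10/79)*(-54) = -540/79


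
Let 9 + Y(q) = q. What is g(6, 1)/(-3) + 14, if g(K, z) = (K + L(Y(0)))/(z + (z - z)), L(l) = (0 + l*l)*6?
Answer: -150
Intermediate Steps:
Y(q) = -9 + q
L(l) = 6*l² (L(l) = (0 + l²)*6 = l²*6 = 6*l²)
g(K, z) = (486 + K)/z (g(K, z) = (K + 6*(-9 + 0)²)/(z + (z - z)) = (K + 6*(-9)²)/(z + 0) = (K + 6*81)/z = (K + 486)/z = (486 + K)/z)
g(6, 1)/(-3) + 14 = ((486 + 6)/1)/(-3) + 14 = (1*492)*(-⅓) + 14 = 492*(-⅓) + 14 = -164 + 14 = -150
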